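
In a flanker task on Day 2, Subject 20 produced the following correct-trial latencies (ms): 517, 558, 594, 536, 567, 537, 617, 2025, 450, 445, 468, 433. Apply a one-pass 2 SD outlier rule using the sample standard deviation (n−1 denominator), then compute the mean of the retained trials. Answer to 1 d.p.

520.2 ms

n = 12, ΣRT = 7747, M = 645.583
Σ(x−M)² = 2115660.92; s = √(2115660.92/11) = 438.558
Cutoffs: 645.583 ± 2·438.558 → [-231.5, 1522.7]
Outside: 2025 → excluded.
Retained (n=11): Σ = 5722, mean = 5722/11 = 520.182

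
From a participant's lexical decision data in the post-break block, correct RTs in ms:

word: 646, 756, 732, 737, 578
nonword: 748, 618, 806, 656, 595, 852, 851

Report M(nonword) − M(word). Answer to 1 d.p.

42.5 ms

M(word) = 3449/5 = 689.800
M(nonword) = 5126/7 = 732.286
Difference = 732.286 − 689.800 = 42.486 ms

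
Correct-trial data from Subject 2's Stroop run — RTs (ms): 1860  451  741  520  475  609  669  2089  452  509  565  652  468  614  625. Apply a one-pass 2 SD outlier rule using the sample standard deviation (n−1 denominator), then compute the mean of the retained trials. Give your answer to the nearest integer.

n = 15, ΣRT = 11299, M = 753.267
Σ(x−M)² = 3573668.93; s = √(3573668.93/14) = 505.235
Cutoffs: 753.267 ± 2·505.235 → [-257.2, 1763.7]
Outside: 1860, 2089 → excluded.
Retained (n=13): Σ = 7350, mean = 7350/13 = 565.385

565 ms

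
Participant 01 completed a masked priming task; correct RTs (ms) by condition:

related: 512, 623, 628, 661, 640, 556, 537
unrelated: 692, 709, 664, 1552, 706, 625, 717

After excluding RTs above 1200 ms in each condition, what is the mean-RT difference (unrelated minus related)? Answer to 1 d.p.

unrelated: exclude 1552
M(related) = 4157/7 = 593.857
M(unrelated) = 4113/6 = 685.500
Difference = 685.500 − 593.857 = 91.643 ms

91.6 ms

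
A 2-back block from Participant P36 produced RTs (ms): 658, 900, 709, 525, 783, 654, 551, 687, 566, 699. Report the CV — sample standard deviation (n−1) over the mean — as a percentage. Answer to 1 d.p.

n = 10, Σ = 6732, M = 673.2000
Σ(x−M)² = 114619.600; s = √(114619.600/9) = 112.8517
CV = 112.8517 / 673.2000 = 0.16763 = 16.763%

16.8%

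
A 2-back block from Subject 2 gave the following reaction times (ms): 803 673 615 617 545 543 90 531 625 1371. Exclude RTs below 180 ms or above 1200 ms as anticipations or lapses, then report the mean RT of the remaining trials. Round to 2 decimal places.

Excluded: 90, 1371
Retained (n=8): Σ = 4952
Mean = 4952/8 = 619.0000

619.00 ms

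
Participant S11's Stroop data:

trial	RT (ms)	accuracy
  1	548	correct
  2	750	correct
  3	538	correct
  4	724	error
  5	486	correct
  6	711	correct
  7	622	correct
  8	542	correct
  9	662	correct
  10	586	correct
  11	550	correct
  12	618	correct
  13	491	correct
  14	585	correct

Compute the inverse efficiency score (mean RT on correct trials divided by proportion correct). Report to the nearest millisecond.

637 ms

Correct trials (n=13): 548, 750, 538, 486, 711, 622, 542, 662, 586, 550, 618, 491, 585
Mean correct RT = 7689/13 = 591.4615 ms
Proportion correct = 13/14
IES = 591.4615 / (13/14) = 636.959 ms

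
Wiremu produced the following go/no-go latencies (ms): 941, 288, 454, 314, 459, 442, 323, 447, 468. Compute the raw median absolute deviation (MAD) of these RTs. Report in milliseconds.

21 ms

Sorted: 288, 314, 323, 442, 447, 454, 459, 468, 941 → median = 447
|x − 447|: 494, 159, 7, 133, 12, 5, 124, 0, 21
Sorted deviations: 0, 5, 7, 12, 21, 124, 133, 159, 494 → MAD = 21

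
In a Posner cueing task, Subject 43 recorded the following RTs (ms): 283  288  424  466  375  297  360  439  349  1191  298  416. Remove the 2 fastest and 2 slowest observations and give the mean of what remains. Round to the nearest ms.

Sorted: 283, 288, 297, 298, 349, 360, 375, 416, 424, 439, 466, 1191
Drop lowest 2 (283, 288) and highest 2 (466, 1191)
Remaining (n=8): Σ = 2958, mean = 2958/8 = 369.750

370 ms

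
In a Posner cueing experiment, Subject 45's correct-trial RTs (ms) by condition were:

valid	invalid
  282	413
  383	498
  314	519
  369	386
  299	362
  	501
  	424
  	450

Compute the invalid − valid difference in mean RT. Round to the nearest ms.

M(valid) = 1647/5 = 329.400
M(invalid) = 3553/8 = 444.125
Difference = 444.125 − 329.400 = 114.725 ms

115 ms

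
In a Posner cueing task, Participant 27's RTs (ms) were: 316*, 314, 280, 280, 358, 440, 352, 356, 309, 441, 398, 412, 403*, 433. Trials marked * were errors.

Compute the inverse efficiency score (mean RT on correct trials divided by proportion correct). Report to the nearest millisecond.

Correct trials (n=12): 314, 280, 280, 358, 440, 352, 356, 309, 441, 398, 412, 433
Mean correct RT = 4373/12 = 364.4167 ms
Proportion correct = 12/14
IES = 364.4167 / (12/14) = 425.153 ms

425 ms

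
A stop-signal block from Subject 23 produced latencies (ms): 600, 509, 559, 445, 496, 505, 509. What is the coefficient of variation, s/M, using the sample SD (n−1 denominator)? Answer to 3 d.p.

n = 7, Σ = 3623, M = 517.5714
Σ(x−M)² = 14547.714; s = √(14547.714/6) = 49.2404
CV = 49.2404 / 517.5714 = 0.09514

0.095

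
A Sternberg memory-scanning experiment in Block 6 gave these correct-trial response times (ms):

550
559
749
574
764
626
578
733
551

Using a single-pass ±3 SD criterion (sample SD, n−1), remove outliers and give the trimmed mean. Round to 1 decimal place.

631.6 ms

n = 9, ΣRT = 5684, M = 631.556
Σ(x−M)² = 66242.22; s = √(66242.22/8) = 90.996
Cutoffs: 631.556 ± 3·90.996 → [358.6, 904.5]
No RTs fall outside the cutoffs; all 9 retained. Mean = 5684/9 = 631.556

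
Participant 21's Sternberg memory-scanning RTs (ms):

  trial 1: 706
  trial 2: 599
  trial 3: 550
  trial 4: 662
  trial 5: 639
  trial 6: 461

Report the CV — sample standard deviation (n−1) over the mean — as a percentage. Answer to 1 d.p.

14.5%

n = 6, Σ = 3617, M = 602.8333
Σ(x−M)² = 38374.833; s = √(38374.833/5) = 87.6069
CV = 87.6069 / 602.8333 = 0.14533 = 14.533%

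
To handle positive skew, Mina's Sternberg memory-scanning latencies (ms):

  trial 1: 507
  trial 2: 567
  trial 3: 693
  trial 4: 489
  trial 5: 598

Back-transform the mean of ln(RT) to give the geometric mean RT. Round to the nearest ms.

ln(RT): 6.2285, 6.3404, 6.5410, 6.1924, 6.3936
Mean ln(RT) = 31.6959/5 = 6.33917
Geometric mean = exp(6.33917) = 566.33 ms

566 ms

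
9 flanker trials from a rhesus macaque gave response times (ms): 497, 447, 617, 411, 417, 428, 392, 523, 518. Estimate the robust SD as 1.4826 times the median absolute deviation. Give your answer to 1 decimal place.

Sorted: 392, 411, 417, 428, 447, 497, 518, 523, 617 → median = 447
|x − 447| sorted: 0, 19, 30, 36, 50, 55, 71, 76, 170 → MAD = 50
Robust SD ≈ 1.4826 × 50 = 74.130

74.1 ms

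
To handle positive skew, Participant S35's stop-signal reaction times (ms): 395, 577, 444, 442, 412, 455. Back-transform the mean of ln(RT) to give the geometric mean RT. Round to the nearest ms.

451 ms

ln(RT): 5.9789, 6.3578, 6.0958, 6.0913, 6.0210, 6.1203
Mean ln(RT) = 36.6652/6 = 6.11086
Geometric mean = exp(6.11086) = 450.73 ms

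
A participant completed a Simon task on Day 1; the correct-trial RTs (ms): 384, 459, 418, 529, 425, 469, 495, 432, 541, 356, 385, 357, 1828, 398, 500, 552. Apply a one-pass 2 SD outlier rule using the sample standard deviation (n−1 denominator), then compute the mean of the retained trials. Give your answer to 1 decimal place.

446.7 ms

n = 16, ΣRT = 8528, M = 533.000
Σ(x−M)² = 1849296.00; s = √(1849296.00/15) = 351.122
Cutoffs: 533.000 ± 2·351.122 → [-169.2, 1235.2]
Outside: 1828 → excluded.
Retained (n=15): Σ = 6700, mean = 6700/15 = 446.667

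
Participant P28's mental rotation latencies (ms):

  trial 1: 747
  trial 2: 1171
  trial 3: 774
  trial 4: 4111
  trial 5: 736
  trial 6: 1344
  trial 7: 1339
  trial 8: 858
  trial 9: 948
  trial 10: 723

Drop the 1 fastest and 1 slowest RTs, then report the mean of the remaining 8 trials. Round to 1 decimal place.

989.6 ms

Sorted: 723, 736, 747, 774, 858, 948, 1171, 1339, 1344, 4111
Drop lowest 1 (723) and highest 1 (4111)
Remaining (n=8): Σ = 7917, mean = 7917/8 = 989.625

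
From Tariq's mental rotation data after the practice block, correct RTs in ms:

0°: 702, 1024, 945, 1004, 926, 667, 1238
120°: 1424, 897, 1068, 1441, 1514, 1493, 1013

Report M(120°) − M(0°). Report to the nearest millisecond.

335 ms

M(0°) = 6506/7 = 929.429
M(120°) = 8850/7 = 1264.286
Difference = 1264.286 − 929.429 = 334.857 ms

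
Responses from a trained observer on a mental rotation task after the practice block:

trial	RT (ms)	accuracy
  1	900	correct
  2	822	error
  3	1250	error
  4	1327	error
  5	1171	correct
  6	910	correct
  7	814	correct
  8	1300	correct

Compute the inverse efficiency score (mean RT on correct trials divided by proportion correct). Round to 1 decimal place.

Correct trials (n=5): 900, 1171, 910, 814, 1300
Mean correct RT = 5095/5 = 1019.0000 ms
Proportion correct = 5/8
IES = 1019.0000 / (5/8) = 1630.400 ms

1630.4 ms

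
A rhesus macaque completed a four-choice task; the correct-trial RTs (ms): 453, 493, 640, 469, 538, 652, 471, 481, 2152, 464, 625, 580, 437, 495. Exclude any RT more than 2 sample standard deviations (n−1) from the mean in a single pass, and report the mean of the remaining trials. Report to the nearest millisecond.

n = 14, ΣRT = 8950, M = 639.286
Σ(x−M)² = 2533380.86; s = √(2533380.86/13) = 441.447
Cutoffs: 639.286 ± 2·441.447 → [-243.6, 1522.2]
Outside: 2152 → excluded.
Retained (n=13): Σ = 6798, mean = 6798/13 = 522.923

523 ms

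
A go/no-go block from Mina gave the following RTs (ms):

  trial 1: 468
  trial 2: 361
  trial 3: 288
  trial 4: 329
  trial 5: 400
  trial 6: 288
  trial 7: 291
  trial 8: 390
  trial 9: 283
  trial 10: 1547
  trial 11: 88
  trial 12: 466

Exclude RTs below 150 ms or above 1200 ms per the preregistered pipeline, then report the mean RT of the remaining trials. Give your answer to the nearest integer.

Excluded: 88, 1547
Retained (n=10): Σ = 3564
Mean = 3564/10 = 356.4000

356 ms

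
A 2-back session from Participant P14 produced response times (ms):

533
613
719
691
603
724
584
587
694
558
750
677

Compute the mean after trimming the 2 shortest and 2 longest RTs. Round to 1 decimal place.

646.0 ms

Sorted: 533, 558, 584, 587, 603, 613, 677, 691, 694, 719, 724, 750
Drop lowest 2 (533, 558) and highest 2 (724, 750)
Remaining (n=8): Σ = 5168, mean = 5168/8 = 646.000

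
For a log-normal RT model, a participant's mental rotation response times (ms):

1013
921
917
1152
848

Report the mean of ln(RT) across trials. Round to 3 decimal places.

ln(RT): 6.9207, 6.8255, 6.8211, 7.0493, 6.7429
Σ ln(RT) = 34.3594
Mean = 34.3594/5 = 6.87187

6.872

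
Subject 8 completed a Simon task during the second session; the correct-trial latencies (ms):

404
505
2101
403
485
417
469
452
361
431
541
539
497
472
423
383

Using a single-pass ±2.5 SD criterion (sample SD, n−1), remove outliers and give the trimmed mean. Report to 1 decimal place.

452.1 ms

n = 16, ΣRT = 8883, M = 555.188
Σ(x−M)² = 2591194.44; s = √(2591194.44/15) = 415.628
Cutoffs: 555.188 ± 2.5·415.628 → [-483.9, 1594.3]
Outside: 2101 → excluded.
Retained (n=15): Σ = 6782, mean = 6782/15 = 452.133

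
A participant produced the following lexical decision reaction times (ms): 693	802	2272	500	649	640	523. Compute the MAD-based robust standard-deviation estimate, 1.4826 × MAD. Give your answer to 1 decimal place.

Sorted: 500, 523, 640, 649, 693, 802, 2272 → median = 649
|x − 649| sorted: 0, 9, 44, 126, 149, 153, 1623 → MAD = 126
Robust SD ≈ 1.4826 × 126 = 186.808

186.8 ms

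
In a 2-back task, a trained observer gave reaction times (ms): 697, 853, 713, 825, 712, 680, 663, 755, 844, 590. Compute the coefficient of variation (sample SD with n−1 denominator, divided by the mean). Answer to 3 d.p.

0.117

n = 10, Σ = 7332, M = 733.2000
Σ(x−M)² = 65963.600; s = √(65963.600/9) = 85.6113
CV = 85.6113 / 733.2000 = 0.11676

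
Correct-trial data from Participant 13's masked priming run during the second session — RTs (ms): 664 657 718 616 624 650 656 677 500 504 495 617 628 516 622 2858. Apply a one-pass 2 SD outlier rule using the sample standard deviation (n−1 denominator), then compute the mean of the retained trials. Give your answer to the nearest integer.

n = 16, ΣRT = 12002, M = 750.125
Σ(x−M)² = 4810483.75; s = √(4810483.75/15) = 566.303
Cutoffs: 750.125 ± 2·566.303 → [-382.5, 1882.7]
Outside: 2858 → excluded.
Retained (n=15): Σ = 9144, mean = 9144/15 = 609.600

610 ms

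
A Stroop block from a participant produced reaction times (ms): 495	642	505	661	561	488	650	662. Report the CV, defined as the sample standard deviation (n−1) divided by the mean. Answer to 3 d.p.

0.135

n = 8, Σ = 4664, M = 583.0000
Σ(x−M)² = 43632.000; s = √(43632.000/7) = 78.9503
CV = 78.9503 / 583.0000 = 0.13542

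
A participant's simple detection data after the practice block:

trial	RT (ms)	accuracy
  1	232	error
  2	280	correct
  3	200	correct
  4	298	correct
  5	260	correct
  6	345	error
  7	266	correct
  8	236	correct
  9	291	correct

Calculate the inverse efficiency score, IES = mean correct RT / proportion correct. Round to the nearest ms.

Correct trials (n=7): 280, 200, 298, 260, 266, 236, 291
Mean correct RT = 1831/7 = 261.5714 ms
Proportion correct = 7/9
IES = 261.5714 / (7/9) = 336.306 ms

336 ms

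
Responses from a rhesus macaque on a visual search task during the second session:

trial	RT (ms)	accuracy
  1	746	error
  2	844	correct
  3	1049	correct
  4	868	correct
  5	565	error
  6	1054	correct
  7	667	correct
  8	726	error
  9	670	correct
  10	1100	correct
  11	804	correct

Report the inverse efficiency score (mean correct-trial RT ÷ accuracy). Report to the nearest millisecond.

Correct trials (n=8): 844, 1049, 868, 1054, 667, 670, 1100, 804
Mean correct RT = 7056/8 = 882.0000 ms
Proportion correct = 8/11
IES = 882.0000 / (8/11) = 1212.750 ms

1213 ms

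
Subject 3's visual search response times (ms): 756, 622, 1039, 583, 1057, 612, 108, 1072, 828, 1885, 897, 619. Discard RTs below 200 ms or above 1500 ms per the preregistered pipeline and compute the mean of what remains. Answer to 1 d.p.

Excluded: 108, 1885
Retained (n=10): Σ = 8085
Mean = 8085/10 = 808.5000

808.5 ms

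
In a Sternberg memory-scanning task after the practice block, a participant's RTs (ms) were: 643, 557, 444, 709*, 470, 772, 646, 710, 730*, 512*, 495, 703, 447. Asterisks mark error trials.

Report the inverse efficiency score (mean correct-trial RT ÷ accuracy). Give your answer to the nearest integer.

765 ms

Correct trials (n=10): 643, 557, 444, 470, 772, 646, 710, 495, 703, 447
Mean correct RT = 5887/10 = 588.7000 ms
Proportion correct = 10/13
IES = 588.7000 / (10/13) = 765.310 ms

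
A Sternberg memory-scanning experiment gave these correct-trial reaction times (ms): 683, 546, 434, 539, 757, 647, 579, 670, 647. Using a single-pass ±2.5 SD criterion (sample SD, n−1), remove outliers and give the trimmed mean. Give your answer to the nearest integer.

611 ms

n = 9, ΣRT = 5502, M = 611.333
Σ(x−M)² = 74334.00; s = √(74334.00/8) = 96.394
Cutoffs: 611.333 ± 2.5·96.394 → [370.3, 852.3]
No RTs fall outside the cutoffs; all 9 retained. Mean = 5502/9 = 611.333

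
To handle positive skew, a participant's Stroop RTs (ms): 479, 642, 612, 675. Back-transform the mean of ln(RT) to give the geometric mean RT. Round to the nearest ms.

ln(RT): 6.1717, 6.4646, 6.4167, 6.5147
Mean ln(RT) = 25.5677/4 = 6.39193
Geometric mean = exp(6.39193) = 597.01 ms

597 ms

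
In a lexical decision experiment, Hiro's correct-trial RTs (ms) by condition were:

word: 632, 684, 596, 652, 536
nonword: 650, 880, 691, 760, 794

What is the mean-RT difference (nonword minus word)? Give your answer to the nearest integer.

M(word) = 3100/5 = 620.000
M(nonword) = 3775/5 = 755.000
Difference = 755.000 − 620.000 = 135.000 ms

135 ms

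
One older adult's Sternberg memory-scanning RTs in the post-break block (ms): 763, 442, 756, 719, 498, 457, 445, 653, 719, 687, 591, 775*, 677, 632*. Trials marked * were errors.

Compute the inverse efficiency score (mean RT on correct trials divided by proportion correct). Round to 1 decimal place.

720.1 ms

Correct trials (n=12): 763, 442, 756, 719, 498, 457, 445, 653, 719, 687, 591, 677
Mean correct RT = 7407/12 = 617.2500 ms
Proportion correct = 12/14
IES = 617.2500 / (12/14) = 720.125 ms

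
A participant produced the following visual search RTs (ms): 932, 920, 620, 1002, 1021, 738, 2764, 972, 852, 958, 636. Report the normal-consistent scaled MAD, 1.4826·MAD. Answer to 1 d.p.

118.6 ms

Sorted: 620, 636, 738, 852, 920, 932, 958, 972, 1002, 1021, 2764 → median = 932
|x − 932| sorted: 0, 12, 26, 40, 70, 80, 89, 194, 296, 312, 1832 → MAD = 80
Robust SD ≈ 1.4826 × 80 = 118.608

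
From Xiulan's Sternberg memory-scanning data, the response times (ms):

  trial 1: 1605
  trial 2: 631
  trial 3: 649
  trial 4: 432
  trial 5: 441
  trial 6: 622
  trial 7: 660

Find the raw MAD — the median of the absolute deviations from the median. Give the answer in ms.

29 ms

Sorted: 432, 441, 622, 631, 649, 660, 1605 → median = 631
|x − 631|: 974, 0, 18, 199, 190, 9, 29
Sorted deviations: 0, 9, 18, 29, 190, 199, 974 → MAD = 29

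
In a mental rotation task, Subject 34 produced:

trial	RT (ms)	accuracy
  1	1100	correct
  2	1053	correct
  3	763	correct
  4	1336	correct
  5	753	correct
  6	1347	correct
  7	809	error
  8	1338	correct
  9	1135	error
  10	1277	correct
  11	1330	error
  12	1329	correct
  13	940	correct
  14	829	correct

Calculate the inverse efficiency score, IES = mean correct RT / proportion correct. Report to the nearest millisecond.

Correct trials (n=11): 1100, 1053, 763, 1336, 753, 1347, 1338, 1277, 1329, 940, 829
Mean correct RT = 12065/11 = 1096.8182 ms
Proportion correct = 11/14
IES = 1096.8182 / (11/14) = 1395.950 ms

1396 ms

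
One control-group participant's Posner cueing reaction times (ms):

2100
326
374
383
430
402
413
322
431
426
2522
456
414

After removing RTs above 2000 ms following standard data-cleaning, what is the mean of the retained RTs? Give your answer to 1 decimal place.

397.9 ms

Excluded: 2100, 2522
Retained (n=11): Σ = 4377
Mean = 4377/11 = 397.9091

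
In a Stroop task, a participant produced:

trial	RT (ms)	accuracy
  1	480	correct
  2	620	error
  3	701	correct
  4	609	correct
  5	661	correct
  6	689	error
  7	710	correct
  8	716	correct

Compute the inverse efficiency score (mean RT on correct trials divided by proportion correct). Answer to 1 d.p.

861.6 ms

Correct trials (n=6): 480, 701, 609, 661, 710, 716
Mean correct RT = 3877/6 = 646.1667 ms
Proportion correct = 6/8
IES = 646.1667 / (6/8) = 861.556 ms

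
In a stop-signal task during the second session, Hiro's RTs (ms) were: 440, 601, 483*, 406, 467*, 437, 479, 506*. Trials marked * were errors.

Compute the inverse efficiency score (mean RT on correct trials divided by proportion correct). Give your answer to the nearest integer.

756 ms

Correct trials (n=5): 440, 601, 406, 437, 479
Mean correct RT = 2363/5 = 472.6000 ms
Proportion correct = 5/8
IES = 472.6000 / (5/8) = 756.160 ms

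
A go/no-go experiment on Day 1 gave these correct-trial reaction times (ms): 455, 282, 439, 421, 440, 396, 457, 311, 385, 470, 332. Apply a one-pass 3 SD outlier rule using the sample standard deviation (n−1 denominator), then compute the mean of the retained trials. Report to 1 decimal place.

n = 11, ΣRT = 4388, M = 398.909
Σ(x−M)² = 41432.91; s = √(41432.91/10) = 64.368
Cutoffs: 398.909 ± 3·64.368 → [205.8, 592.0]
No RTs fall outside the cutoffs; all 11 retained. Mean = 4388/11 = 398.909

398.9 ms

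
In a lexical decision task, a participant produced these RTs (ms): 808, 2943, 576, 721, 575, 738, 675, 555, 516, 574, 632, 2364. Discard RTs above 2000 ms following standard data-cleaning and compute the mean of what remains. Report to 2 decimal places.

Excluded: 2364, 2943
Retained (n=10): Σ = 6370
Mean = 6370/10 = 637.0000

637.00 ms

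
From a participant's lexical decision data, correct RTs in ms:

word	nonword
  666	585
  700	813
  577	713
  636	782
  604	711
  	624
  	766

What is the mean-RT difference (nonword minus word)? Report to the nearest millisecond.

M(word) = 3183/5 = 636.600
M(nonword) = 4994/7 = 713.429
Difference = 713.429 − 636.600 = 76.829 ms

77 ms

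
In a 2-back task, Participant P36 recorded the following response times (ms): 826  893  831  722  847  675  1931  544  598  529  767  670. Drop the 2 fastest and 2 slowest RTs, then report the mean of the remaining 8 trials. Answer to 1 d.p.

Sorted: 529, 544, 598, 670, 675, 722, 767, 826, 831, 847, 893, 1931
Drop lowest 2 (529, 544) and highest 2 (893, 1931)
Remaining (n=8): Σ = 5936, mean = 5936/8 = 742.000

742.0 ms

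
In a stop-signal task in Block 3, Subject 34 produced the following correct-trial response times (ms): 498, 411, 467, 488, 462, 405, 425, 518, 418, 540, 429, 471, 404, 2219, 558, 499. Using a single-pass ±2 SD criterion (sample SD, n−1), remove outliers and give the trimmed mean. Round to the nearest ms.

n = 16, ΣRT = 9212, M = 575.750
Σ(x−M)² = 2915515.00; s = √(2915515.00/15) = 440.871
Cutoffs: 575.750 ± 2·440.871 → [-306.0, 1457.5]
Outside: 2219 → excluded.
Retained (n=15): Σ = 6993, mean = 6993/15 = 466.200

466 ms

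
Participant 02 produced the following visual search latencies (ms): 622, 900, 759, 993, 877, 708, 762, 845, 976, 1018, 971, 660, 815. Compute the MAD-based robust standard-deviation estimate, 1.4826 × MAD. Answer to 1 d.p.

Sorted: 622, 660, 708, 759, 762, 815, 845, 877, 900, 971, 976, 993, 1018 → median = 845
|x − 845| sorted: 0, 30, 32, 55, 83, 86, 126, 131, 137, 148, 173, 185, 223 → MAD = 126
Robust SD ≈ 1.4826 × 126 = 186.808

186.8 ms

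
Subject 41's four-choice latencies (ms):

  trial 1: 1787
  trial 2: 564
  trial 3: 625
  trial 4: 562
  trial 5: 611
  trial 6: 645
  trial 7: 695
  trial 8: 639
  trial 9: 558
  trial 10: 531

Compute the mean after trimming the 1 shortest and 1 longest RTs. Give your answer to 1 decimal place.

Sorted: 531, 558, 562, 564, 611, 625, 639, 645, 695, 1787
Drop lowest 1 (531) and highest 1 (1787)
Remaining (n=8): Σ = 4899, mean = 4899/8 = 612.375

612.4 ms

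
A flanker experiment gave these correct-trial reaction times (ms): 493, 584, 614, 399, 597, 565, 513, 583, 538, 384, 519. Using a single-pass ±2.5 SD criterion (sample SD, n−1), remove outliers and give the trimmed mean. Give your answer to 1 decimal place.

n = 11, ΣRT = 5789, M = 526.273
Σ(x−M)² = 58662.18; s = √(58662.18/10) = 76.591
Cutoffs: 526.273 ± 2.5·76.591 → [334.8, 717.8]
No RTs fall outside the cutoffs; all 11 retained. Mean = 5789/11 = 526.273

526.3 ms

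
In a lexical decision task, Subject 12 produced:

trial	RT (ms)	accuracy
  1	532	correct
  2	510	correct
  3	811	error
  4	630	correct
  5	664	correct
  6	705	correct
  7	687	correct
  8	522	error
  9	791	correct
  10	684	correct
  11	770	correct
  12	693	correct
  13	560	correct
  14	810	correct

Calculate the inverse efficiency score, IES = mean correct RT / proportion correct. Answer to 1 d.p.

781.3 ms

Correct trials (n=12): 532, 510, 630, 664, 705, 687, 791, 684, 770, 693, 560, 810
Mean correct RT = 8036/12 = 669.6667 ms
Proportion correct = 12/14
IES = 669.6667 / (12/14) = 781.278 ms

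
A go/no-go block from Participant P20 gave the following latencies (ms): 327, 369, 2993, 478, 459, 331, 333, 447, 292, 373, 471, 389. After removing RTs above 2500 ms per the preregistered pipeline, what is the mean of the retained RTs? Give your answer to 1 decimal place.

388.1 ms

Excluded: 2993
Retained (n=11): Σ = 4269
Mean = 4269/11 = 388.0909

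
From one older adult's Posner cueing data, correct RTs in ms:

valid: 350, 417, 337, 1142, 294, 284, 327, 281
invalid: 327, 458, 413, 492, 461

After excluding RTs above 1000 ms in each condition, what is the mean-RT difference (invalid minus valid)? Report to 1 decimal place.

valid: exclude 1142
M(valid) = 2290/7 = 327.143
M(invalid) = 2151/5 = 430.200
Difference = 430.200 − 327.143 = 103.057 ms

103.1 ms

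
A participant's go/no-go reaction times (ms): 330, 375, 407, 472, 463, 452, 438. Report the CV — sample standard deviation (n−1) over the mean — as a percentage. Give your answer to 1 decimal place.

n = 7, Σ = 2937, M = 419.5714
Σ(x−M)² = 16193.714; s = √(16193.714/6) = 51.9514
CV = 51.9514 / 419.5714 = 0.12382 = 12.382%

12.4%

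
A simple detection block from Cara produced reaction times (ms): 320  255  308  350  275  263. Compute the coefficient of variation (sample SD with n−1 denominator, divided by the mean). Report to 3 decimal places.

0.125

n = 6, Σ = 1771, M = 295.1667
Σ(x−M)² = 6842.833; s = √(6842.833/5) = 36.9941
CV = 36.9941 / 295.1667 = 0.12533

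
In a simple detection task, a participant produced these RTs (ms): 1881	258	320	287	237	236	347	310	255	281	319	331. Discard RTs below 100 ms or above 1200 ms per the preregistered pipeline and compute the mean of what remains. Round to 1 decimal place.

289.2 ms

Excluded: 1881
Retained (n=11): Σ = 3181
Mean = 3181/11 = 289.1818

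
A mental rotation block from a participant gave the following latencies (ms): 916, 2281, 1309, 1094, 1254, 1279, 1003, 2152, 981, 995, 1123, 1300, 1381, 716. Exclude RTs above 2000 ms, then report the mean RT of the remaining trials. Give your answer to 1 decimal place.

Excluded: 2152, 2281
Retained (n=12): Σ = 13351
Mean = 13351/12 = 1112.5833

1112.6 ms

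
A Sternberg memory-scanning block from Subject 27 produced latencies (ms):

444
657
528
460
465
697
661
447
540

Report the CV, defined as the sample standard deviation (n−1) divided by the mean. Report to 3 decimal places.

n = 9, Σ = 4899, M = 544.3333
Σ(x−M)² = 82844.000; s = √(82844.000/8) = 101.7620
CV = 101.7620 / 544.3333 = 0.18695

0.187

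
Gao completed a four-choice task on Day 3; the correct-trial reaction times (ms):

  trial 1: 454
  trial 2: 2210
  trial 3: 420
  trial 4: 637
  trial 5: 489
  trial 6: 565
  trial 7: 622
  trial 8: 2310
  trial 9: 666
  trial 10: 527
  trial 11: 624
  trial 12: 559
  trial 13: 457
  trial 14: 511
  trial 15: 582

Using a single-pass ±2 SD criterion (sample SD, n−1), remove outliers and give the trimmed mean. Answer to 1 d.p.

547.2 ms

n = 15, ΣRT = 11633, M = 775.533
Σ(x−M)² = 5163771.73; s = √(5163771.73/14) = 607.323
Cutoffs: 775.533 ± 2·607.323 → [-439.1, 1990.2]
Outside: 2210, 2310 → excluded.
Retained (n=13): Σ = 7113, mean = 7113/13 = 547.154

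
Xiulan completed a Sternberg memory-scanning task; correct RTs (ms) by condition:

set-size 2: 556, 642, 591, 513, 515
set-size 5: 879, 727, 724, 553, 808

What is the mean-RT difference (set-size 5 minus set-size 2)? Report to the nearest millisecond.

M(set-size 2) = 2817/5 = 563.400
M(set-size 5) = 3691/5 = 738.200
Difference = 738.200 − 563.400 = 174.800 ms

175 ms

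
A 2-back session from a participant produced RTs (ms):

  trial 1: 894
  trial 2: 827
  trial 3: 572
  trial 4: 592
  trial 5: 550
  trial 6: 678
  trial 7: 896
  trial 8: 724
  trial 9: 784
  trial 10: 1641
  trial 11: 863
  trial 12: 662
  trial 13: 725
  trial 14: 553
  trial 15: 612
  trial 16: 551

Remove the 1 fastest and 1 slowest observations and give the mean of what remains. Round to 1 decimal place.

Sorted: 550, 551, 553, 572, 592, 612, 662, 678, 724, 725, 784, 827, 863, 894, 896, 1641
Drop lowest 1 (550) and highest 1 (1641)
Remaining (n=14): Σ = 9933, mean = 9933/14 = 709.500

709.5 ms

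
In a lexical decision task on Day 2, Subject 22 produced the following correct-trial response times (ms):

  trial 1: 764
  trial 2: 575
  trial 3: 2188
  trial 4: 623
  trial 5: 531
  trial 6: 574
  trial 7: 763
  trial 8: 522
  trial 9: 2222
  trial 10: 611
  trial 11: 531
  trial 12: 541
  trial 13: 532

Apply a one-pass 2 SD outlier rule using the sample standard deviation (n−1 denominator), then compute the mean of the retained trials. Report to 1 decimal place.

597.0 ms

n = 13, ΣRT = 10977, M = 844.385
Σ(x−M)² = 4455345.08; s = √(4455345.08/12) = 609.326
Cutoffs: 844.385 ± 2·609.326 → [-374.3, 2063.0]
Outside: 2188, 2222 → excluded.
Retained (n=11): Σ = 6567, mean = 6567/11 = 597.000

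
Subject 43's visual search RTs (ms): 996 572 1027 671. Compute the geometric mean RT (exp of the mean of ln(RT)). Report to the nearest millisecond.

792 ms

ln(RT): 6.9037, 6.3491, 6.9344, 6.5088
Mean ln(RT) = 26.6961/4 = 6.67401
Geometric mean = exp(6.67401) = 791.57 ms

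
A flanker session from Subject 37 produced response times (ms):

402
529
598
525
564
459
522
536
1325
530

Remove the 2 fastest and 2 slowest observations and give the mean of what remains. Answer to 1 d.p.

534.3 ms

Sorted: 402, 459, 522, 525, 529, 530, 536, 564, 598, 1325
Drop lowest 2 (402, 459) and highest 2 (598, 1325)
Remaining (n=6): Σ = 3206, mean = 3206/6 = 534.333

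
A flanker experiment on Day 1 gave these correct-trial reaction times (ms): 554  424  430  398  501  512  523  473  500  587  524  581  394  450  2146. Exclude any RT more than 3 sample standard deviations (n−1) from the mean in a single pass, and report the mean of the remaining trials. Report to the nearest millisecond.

n = 15, ΣRT = 8997, M = 599.800
Σ(x−M)² = 2613756.40; s = √(2613756.40/14) = 432.084
Cutoffs: 599.800 ± 3·432.084 → [-696.5, 1896.1]
Outside: 2146 → excluded.
Retained (n=14): Σ = 6851, mean = 6851/14 = 489.357

489 ms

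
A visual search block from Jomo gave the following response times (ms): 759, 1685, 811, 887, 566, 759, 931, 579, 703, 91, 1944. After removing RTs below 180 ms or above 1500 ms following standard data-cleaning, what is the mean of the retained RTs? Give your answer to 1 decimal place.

Excluded: 91, 1685, 1944
Retained (n=8): Σ = 5995
Mean = 5995/8 = 749.3750

749.4 ms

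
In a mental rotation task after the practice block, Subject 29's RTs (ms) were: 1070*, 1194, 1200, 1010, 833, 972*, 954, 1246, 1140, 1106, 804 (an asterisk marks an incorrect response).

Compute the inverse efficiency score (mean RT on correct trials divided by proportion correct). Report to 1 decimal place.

Correct trials (n=9): 1194, 1200, 1010, 833, 954, 1246, 1140, 1106, 804
Mean correct RT = 9487/9 = 1054.1111 ms
Proportion correct = 9/11
IES = 1054.1111 / (9/11) = 1288.358 ms

1288.4 ms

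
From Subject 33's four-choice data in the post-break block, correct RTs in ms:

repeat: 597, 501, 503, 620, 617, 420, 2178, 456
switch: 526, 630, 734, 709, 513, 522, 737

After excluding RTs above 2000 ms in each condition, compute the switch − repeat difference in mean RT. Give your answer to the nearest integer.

94 ms

repeat: exclude 2178
M(repeat) = 3714/7 = 530.571
M(switch) = 4371/7 = 624.429
Difference = 624.429 − 530.571 = 93.857 ms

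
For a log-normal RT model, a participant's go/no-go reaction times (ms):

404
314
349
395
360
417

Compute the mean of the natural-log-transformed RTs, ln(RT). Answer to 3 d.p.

ln(RT): 6.0014, 5.7494, 5.8551, 5.9789, 5.8861, 6.0331
Σ ln(RT) = 35.5040
Mean = 35.5040/6 = 5.91733

5.917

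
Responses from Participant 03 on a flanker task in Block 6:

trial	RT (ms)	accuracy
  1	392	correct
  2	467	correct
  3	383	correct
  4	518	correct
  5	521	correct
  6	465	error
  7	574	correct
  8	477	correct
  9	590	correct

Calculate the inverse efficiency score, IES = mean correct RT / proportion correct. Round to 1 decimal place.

Correct trials (n=8): 392, 467, 383, 518, 521, 574, 477, 590
Mean correct RT = 3922/8 = 490.2500 ms
Proportion correct = 8/9
IES = 490.2500 / (8/9) = 551.531 ms

551.5 ms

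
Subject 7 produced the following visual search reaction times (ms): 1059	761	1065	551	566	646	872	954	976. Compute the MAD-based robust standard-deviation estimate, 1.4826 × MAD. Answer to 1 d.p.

Sorted: 551, 566, 646, 761, 872, 954, 976, 1059, 1065 → median = 872
|x − 872| sorted: 0, 82, 104, 111, 187, 193, 226, 306, 321 → MAD = 187
Robust SD ≈ 1.4826 × 187 = 277.246

277.2 ms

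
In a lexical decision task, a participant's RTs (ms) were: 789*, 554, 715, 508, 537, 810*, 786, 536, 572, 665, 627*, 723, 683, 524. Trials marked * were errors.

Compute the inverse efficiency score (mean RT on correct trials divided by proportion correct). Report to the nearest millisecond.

Correct trials (n=11): 554, 715, 508, 537, 786, 536, 572, 665, 723, 683, 524
Mean correct RT = 6803/11 = 618.4545 ms
Proportion correct = 11/14
IES = 618.4545 / (11/14) = 787.124 ms

787 ms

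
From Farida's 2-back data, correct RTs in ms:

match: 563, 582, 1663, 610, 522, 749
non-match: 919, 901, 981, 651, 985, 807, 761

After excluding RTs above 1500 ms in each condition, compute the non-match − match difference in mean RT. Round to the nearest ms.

match: exclude 1663
M(match) = 3026/5 = 605.200
M(non-match) = 6005/7 = 857.857
Difference = 857.857 − 605.200 = 252.657 ms

253 ms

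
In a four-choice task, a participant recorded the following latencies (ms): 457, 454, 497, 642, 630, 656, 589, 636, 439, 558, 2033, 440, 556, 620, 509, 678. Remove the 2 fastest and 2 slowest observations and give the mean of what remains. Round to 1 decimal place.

567.0 ms

Sorted: 439, 440, 454, 457, 497, 509, 556, 558, 589, 620, 630, 636, 642, 656, 678, 2033
Drop lowest 2 (439, 440) and highest 2 (678, 2033)
Remaining (n=12): Σ = 6804, mean = 6804/12 = 567.000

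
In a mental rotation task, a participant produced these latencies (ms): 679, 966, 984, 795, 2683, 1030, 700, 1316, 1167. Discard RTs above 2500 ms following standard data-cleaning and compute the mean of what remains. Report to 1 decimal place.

Excluded: 2683
Retained (n=8): Σ = 7637
Mean = 7637/8 = 954.6250

954.6 ms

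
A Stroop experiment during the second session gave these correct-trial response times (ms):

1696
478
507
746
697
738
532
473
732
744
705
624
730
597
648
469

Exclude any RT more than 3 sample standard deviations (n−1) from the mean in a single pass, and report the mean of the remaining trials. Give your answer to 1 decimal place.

n = 16, ΣRT = 11116, M = 694.750
Σ(x−M)² = 1237765.00; s = √(1237765.00/15) = 287.259
Cutoffs: 694.750 ± 3·287.259 → [-167.0, 1556.5]
Outside: 1696 → excluded.
Retained (n=15): Σ = 9420, mean = 9420/15 = 628.000

628.0 ms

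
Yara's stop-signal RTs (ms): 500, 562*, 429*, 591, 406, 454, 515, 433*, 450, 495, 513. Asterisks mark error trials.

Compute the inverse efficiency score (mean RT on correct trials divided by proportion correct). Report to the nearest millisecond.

674 ms

Correct trials (n=8): 500, 591, 406, 454, 515, 450, 495, 513
Mean correct RT = 3924/8 = 490.5000 ms
Proportion correct = 8/11
IES = 490.5000 / (8/11) = 674.438 ms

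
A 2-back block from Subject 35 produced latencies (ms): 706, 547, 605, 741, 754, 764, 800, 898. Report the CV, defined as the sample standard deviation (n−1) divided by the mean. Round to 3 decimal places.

n = 8, Σ = 5815, M = 726.8750
Σ(x−M)² = 84588.875; s = √(84588.875/7) = 109.9278
CV = 109.9278 / 726.8750 = 0.15123

0.151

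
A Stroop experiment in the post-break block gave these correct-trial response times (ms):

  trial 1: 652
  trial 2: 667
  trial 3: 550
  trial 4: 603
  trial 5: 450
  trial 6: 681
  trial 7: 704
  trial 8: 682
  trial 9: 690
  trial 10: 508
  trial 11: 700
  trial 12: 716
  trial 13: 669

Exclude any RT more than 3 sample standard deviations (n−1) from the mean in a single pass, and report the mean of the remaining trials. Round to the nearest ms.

n = 13, ΣRT = 8272, M = 636.308
Σ(x−M)² = 83946.77; s = √(83946.77/12) = 83.639
Cutoffs: 636.308 ± 3·83.639 → [385.4, 887.2]
No RTs fall outside the cutoffs; all 13 retained. Mean = 8272/13 = 636.308

636 ms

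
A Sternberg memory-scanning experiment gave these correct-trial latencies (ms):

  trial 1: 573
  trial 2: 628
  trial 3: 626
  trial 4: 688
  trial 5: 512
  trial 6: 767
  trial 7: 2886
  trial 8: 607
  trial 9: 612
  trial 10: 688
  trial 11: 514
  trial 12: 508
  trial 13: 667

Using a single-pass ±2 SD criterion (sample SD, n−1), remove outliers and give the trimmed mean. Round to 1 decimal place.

n = 13, ΣRT = 10276, M = 790.462
Σ(x−M)² = 4828065.23; s = √(4828065.23/12) = 634.302
Cutoffs: 790.462 ± 2·634.302 → [-478.1, 2059.1]
Outside: 2886 → excluded.
Retained (n=12): Σ = 7390, mean = 7390/12 = 615.833

615.8 ms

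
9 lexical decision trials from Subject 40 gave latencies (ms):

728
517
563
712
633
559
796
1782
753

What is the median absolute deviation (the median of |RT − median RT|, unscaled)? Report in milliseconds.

Sorted: 517, 559, 563, 633, 712, 728, 753, 796, 1782 → median = 712
|x − 712|: 16, 195, 149, 0, 79, 153, 84, 1070, 41
Sorted deviations: 0, 16, 41, 79, 84, 149, 153, 195, 1070 → MAD = 84

84 ms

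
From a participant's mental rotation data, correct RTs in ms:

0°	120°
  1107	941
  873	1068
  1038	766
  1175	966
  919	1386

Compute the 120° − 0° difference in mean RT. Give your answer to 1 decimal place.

M(0°) = 5112/5 = 1022.400
M(120°) = 5127/5 = 1025.400
Difference = 1025.400 − 1022.400 = 3.000 ms

3.0 ms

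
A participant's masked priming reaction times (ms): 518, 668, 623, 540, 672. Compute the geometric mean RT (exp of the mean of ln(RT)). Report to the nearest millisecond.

ln(RT): 6.2500, 6.5043, 6.4345, 6.2916, 6.5103
Mean ln(RT) = 31.9906/5 = 6.39813
Geometric mean = exp(6.39813) = 600.72 ms

601 ms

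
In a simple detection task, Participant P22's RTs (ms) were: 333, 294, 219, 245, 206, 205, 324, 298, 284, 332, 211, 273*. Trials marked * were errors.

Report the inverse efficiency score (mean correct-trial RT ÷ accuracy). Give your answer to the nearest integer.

Correct trials (n=11): 333, 294, 219, 245, 206, 205, 324, 298, 284, 332, 211
Mean correct RT = 2951/11 = 268.2727 ms
Proportion correct = 11/12
IES = 268.2727 / (11/12) = 292.661 ms

293 ms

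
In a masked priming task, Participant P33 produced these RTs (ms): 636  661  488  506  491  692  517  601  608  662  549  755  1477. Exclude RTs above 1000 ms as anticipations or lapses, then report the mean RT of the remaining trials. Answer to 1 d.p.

Excluded: 1477
Retained (n=12): Σ = 7166
Mean = 7166/12 = 597.1667

597.2 ms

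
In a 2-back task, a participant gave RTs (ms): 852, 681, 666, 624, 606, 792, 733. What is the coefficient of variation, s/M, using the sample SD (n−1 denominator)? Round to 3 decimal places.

n = 7, Σ = 4954, M = 707.7143
Σ(x−M)² = 48369.429; s = √(48369.429/6) = 89.7863
CV = 89.7863 / 707.7143 = 0.12687

0.127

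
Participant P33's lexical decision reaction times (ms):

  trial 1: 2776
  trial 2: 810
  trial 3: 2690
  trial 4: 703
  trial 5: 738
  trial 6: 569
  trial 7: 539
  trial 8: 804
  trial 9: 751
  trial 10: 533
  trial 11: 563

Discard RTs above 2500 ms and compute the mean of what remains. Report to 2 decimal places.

Excluded: 2690, 2776
Retained (n=9): Σ = 6010
Mean = 6010/9 = 667.7778

667.78 ms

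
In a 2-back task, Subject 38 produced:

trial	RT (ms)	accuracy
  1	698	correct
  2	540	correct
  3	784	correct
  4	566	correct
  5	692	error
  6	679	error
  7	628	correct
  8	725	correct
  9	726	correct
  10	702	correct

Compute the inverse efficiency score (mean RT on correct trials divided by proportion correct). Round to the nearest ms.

839 ms

Correct trials (n=8): 698, 540, 784, 566, 628, 725, 726, 702
Mean correct RT = 5369/8 = 671.1250 ms
Proportion correct = 8/10
IES = 671.1250 / (8/10) = 838.906 ms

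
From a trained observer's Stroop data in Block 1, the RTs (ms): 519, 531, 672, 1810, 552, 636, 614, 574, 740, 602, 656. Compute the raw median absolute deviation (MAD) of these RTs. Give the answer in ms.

58 ms

Sorted: 519, 531, 552, 574, 602, 614, 636, 656, 672, 740, 1810 → median = 614
|x − 614|: 95, 83, 58, 1196, 62, 22, 0, 40, 126, 12, 42
Sorted deviations: 0, 12, 22, 40, 42, 58, 62, 83, 95, 126, 1196 → MAD = 58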